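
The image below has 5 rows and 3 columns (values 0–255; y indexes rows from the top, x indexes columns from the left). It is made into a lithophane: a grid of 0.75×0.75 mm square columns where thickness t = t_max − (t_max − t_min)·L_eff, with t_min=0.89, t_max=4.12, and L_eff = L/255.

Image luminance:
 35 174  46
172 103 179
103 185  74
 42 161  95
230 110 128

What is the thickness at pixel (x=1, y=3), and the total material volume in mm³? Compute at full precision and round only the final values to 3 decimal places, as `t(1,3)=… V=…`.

t(1,3)=2.081 V=21.674

span = t_max - t_min = 4.12 - 0.89 = 3.230
L(1,3) = 161, L_eff = 161/255 = 0.631373
t(1,3) = 4.12 - 3.230·0.631373 = 2.081
Σt over all 5·3 pixels = 57797/1500 ≈ 38.5313333
V = pitch²·Σt = 0.75²·57797/1500 = 21.674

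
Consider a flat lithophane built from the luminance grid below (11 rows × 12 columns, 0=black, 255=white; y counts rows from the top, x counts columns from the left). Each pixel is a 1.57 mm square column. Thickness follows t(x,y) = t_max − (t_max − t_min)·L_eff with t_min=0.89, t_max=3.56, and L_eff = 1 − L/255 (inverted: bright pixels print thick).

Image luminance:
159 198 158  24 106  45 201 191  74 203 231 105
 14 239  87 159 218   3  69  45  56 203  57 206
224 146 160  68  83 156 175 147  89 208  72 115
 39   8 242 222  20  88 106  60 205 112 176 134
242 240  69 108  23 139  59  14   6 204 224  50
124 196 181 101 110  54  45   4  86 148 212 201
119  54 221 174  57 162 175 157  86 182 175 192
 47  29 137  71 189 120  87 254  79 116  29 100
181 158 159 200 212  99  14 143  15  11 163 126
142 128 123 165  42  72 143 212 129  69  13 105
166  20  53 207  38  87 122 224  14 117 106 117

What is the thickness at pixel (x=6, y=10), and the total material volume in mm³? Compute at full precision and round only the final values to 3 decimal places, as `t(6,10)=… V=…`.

span = t_max - t_min = 3.56 - 0.89 = 2.670
L(6,10) = 122, L_eff = 1 - 122/255 = 0.521569 (inverted)
t(6,10) = 3.56 - 2.670·0.521569 = 2.167
Σt over all 11·12 pixels = 2427297/8500 ≈ 285.5643529
V = pitch²·Σt = 1.57²·2427297/8500 = 703.888

t(6,10)=2.167 V=703.888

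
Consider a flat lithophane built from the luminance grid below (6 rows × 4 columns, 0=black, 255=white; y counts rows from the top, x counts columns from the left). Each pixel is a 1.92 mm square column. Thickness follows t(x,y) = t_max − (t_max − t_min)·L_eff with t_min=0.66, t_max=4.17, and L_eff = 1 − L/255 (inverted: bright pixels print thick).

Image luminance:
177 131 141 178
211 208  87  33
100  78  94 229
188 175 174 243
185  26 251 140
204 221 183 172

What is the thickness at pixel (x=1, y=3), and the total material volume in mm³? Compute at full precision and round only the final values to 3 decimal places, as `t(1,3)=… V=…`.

t(1,3)=3.069 V=252.685

span = t_max - t_min = 4.17 - 0.66 = 3.510
L(1,3) = 175, L_eff = 1 - 175/255 = 0.313725 (inverted)
t(1,3) = 4.17 - 3.510·0.313725 = 3.069
Σt over all 6·4 pixels = 582633/8500 ≈ 68.5450588
V = pitch²·Σt = 1.92²·582633/8500 = 252.685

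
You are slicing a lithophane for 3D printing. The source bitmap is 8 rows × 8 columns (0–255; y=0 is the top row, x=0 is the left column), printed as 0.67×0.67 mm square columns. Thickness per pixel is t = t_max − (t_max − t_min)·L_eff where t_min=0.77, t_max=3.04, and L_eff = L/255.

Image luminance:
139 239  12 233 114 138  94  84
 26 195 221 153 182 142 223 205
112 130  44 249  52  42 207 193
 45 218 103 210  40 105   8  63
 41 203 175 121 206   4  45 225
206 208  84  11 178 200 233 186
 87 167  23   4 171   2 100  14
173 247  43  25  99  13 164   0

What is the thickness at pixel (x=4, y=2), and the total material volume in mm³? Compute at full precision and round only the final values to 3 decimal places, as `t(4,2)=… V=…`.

t(4,2)=2.577 V=55.853

span = t_max - t_min = 3.04 - 0.77 = 2.270
L(4,2) = 52, L_eff = 52/255 = 0.203922
t(4,2) = 3.04 - 2.270·0.203922 = 2.577
Σt over all 8·8 pixels = 3172747/25500 ≈ 124.4214510
V = pitch²·Σt = 0.67²·3172747/25500 = 55.853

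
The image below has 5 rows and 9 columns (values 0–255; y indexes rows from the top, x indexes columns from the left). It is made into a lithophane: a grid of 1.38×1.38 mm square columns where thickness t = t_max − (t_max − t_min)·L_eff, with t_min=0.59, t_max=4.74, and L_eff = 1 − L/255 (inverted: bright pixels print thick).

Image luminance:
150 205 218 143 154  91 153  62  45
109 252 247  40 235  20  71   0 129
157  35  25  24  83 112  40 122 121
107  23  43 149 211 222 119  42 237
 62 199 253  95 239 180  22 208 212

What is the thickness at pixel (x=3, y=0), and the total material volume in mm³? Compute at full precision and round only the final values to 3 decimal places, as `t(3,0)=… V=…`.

t(3,0)=2.917 V=226.169

span = t_max - t_min = 4.74 - 0.59 = 4.150
L(3,0) = 143, L_eff = 1 - 143/255 = 0.439216 (inverted)
t(3,0) = 4.74 - 4.150·0.439216 = 2.917
Σt over all 5·9 pixels = 605683/5100 ≈ 118.7613725
V = pitch²·Σt = 1.38²·605683/5100 = 226.169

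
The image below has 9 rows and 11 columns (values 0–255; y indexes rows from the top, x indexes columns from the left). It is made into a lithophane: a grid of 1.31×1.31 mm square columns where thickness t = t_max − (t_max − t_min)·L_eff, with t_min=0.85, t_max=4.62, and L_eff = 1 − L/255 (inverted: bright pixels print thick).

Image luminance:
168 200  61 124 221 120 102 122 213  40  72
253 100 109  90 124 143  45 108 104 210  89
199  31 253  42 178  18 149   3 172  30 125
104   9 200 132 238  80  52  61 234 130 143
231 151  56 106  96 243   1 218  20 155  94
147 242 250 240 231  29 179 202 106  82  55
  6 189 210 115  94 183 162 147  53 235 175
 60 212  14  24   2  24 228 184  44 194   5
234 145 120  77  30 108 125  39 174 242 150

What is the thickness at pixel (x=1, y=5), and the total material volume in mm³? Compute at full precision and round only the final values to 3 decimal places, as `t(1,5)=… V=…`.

t(1,5)=4.428 V=462.541

span = t_max - t_min = 4.62 - 0.85 = 3.770
L(1,5) = 242, L_eff = 1 - 242/255 = 0.050980 (inverted)
t(1,5) = 4.62 - 3.770·0.050980 = 4.428
Σt over all 9·11 pixels = 1718257/6375 ≈ 269.5305098
V = pitch²·Σt = 1.31²·1718257/6375 = 462.541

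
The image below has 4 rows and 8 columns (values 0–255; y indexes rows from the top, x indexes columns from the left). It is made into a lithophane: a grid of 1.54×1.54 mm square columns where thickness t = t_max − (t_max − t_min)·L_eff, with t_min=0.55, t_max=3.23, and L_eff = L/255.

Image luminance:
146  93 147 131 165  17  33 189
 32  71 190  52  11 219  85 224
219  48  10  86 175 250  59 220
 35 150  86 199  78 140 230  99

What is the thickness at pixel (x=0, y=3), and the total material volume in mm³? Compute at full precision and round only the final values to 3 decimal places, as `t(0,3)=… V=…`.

t(0,3)=2.862 V=148.195

span = t_max - t_min = 3.23 - 0.55 = 2.680
L(0,3) = 35, L_eff = 35/255 = 0.137255
t(0,3) = 3.23 - 2.680·0.137255 = 2.862
Σt over all 4·8 pixels = 398357/6375 ≈ 62.4873725
V = pitch²·Σt = 1.54²·398357/6375 = 148.195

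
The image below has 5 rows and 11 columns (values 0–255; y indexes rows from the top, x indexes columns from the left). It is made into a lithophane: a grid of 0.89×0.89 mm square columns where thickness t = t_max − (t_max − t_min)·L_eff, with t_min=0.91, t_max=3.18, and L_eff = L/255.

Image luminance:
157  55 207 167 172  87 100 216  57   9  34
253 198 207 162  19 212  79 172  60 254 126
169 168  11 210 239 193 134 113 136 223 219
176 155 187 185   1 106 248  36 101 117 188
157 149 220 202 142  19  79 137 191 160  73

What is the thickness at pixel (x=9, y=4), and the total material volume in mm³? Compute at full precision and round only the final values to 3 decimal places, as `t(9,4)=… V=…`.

t(9,4)=1.756 V=83.207

span = t_max - t_min = 3.18 - 0.91 = 2.270
L(9,4) = 160, L_eff = 160/255 = 0.627451
t(9,4) = 3.18 - 2.270·0.627451 = 1.756
Σt over all 5·11 pixels = 2678681/25500 ≈ 105.0463137
V = pitch²·Σt = 0.89²·2678681/25500 = 83.207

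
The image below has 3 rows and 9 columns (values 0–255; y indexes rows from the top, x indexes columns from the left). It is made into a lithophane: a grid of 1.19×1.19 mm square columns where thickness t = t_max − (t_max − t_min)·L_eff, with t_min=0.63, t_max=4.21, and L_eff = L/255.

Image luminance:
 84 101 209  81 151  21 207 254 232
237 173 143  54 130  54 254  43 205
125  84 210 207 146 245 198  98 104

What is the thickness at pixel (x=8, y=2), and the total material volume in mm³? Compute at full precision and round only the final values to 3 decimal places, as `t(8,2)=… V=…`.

span = t_max - t_min = 4.21 - 0.63 = 3.580
L(8,2) = 104, L_eff = 104/255 = 0.407843
t(8,2) = 4.21 - 3.580·0.407843 = 2.750
Σt over all 3·9 pixels = 96579/1700 ≈ 56.8111765
V = pitch²·Σt = 1.19²·96579/1700 = 80.450

t(8,2)=2.750 V=80.450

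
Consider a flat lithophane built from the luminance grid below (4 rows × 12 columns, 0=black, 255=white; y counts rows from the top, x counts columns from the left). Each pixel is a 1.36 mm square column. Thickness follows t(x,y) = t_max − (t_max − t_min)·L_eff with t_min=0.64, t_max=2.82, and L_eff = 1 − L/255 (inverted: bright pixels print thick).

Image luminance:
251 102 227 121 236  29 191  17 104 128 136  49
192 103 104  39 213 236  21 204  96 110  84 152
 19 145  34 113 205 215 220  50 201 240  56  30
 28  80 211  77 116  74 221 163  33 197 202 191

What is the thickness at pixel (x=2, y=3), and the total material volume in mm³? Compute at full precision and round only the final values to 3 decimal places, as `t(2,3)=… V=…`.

span = t_max - t_min = 2.82 - 0.64 = 2.180
L(2,3) = 211, L_eff = 1 - 211/255 = 0.172549 (inverted)
t(2,3) = 2.82 - 2.180·0.172549 = 2.444
Σt over all 4·12 pixels = 537337/6375 ≈ 84.2881569
V = pitch²·Σt = 1.36²·537337/6375 = 155.899

t(2,3)=2.444 V=155.899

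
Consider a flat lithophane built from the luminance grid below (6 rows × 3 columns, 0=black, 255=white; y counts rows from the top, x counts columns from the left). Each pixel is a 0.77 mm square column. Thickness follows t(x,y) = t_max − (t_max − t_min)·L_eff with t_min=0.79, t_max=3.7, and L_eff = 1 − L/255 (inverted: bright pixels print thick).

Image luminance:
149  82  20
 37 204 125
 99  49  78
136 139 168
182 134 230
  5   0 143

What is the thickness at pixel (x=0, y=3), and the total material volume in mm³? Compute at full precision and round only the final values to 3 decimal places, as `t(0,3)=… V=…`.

t(0,3)=2.342 V=21.828

span = t_max - t_min = 3.7 - 0.79 = 2.910
L(0,3) = 136, L_eff = 1 - 136/255 = 0.466667 (inverted)
t(0,3) = 3.7 - 2.910·0.466667 = 2.342
Σt over all 6·3 pixels = 31293/850 ≈ 36.8152941
V = pitch²·Σt = 0.77²·31293/850 = 21.828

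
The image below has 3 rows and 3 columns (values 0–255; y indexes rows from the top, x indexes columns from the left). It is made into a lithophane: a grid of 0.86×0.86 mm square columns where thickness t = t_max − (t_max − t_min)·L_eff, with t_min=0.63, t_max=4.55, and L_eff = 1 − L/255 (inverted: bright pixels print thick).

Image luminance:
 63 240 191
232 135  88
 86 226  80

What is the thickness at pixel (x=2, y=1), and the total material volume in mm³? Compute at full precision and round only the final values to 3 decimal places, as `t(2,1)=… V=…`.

span = t_max - t_min = 4.55 - 0.63 = 3.920
L(2,1) = 88, L_eff = 1 - 88/255 = 0.654902 (inverted)
t(2,1) = 4.55 - 3.920·0.654902 = 1.983
Σt over all 3·3 pixels = 223419/8500 ≈ 26.2845882
V = pitch²·Σt = 0.86²·223419/8500 = 19.440

t(2,1)=1.983 V=19.440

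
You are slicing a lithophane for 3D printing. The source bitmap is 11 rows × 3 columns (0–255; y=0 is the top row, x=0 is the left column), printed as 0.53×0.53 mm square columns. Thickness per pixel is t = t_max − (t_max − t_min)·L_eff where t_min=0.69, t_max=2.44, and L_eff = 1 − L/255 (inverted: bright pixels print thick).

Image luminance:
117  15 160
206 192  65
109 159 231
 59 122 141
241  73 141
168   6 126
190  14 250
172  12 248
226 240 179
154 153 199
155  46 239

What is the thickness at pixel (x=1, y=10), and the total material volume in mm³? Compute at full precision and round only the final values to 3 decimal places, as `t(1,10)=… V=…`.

span = t_max - t_min = 2.44 - 0.69 = 1.750
L(1,10) = 46, L_eff = 1 - 46/255 = 0.819608 (inverted)
t(1,10) = 2.44 - 1.750·0.819608 = 1.006
Σt over all 11·3 pixels = 284407/5100 ≈ 55.7660784
V = pitch²·Σt = 0.53²·284407/5100 = 15.665

t(1,10)=1.006 V=15.665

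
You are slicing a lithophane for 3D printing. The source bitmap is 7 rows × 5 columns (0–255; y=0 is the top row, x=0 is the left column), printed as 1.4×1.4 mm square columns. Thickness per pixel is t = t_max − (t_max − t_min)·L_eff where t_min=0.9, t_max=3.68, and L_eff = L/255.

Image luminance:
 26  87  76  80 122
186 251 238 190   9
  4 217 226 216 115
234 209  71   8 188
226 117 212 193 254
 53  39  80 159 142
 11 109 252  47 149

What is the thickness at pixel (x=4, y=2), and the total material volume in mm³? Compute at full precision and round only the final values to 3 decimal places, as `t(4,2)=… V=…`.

span = t_max - t_min = 3.68 - 0.9 = 2.780
L(4,2) = 115, L_eff = 115/255 = 0.450980
t(4,2) = 3.68 - 2.780·0.450980 = 2.426
Σt over all 7·5 pixels = 487778/6375 ≈ 76.5141961
V = pitch²·Σt = 1.4²·487778/6375 = 149.968

t(4,2)=2.426 V=149.968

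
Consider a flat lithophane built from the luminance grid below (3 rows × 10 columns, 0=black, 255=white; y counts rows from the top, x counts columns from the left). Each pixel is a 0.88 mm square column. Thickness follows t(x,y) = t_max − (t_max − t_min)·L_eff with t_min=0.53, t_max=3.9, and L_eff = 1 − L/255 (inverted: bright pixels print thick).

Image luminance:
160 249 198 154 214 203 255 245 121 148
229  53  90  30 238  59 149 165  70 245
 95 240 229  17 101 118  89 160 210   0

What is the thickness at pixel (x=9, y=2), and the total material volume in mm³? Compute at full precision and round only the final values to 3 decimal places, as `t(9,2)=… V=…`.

t(9,2)=0.530 V=58.715

span = t_max - t_min = 3.9 - 0.53 = 3.370
L(9,2) = 0, L_eff = 1 - 0/255 = 1.000000 (inverted)
t(9,2) = 3.9 - 3.370·1.000000 = 0.530
Σt over all 3·10 pixels = 483352/6375 ≈ 75.8199216
V = pitch²·Σt = 0.88²·483352/6375 = 58.715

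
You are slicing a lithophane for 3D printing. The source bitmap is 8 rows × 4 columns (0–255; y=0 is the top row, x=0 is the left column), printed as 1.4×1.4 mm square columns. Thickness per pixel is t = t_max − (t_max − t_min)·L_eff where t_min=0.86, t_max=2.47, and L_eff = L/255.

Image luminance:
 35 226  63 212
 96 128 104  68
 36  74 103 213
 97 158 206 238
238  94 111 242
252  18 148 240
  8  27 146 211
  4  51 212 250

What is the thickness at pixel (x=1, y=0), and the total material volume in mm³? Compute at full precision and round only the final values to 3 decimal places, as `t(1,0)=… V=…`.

t(1,0)=1.043 V=101.595

span = t_max - t_min = 2.47 - 0.86 = 1.610
L(1,0) = 226, L_eff = 226/255 = 0.886275
t(1,0) = 2.47 - 1.610·0.886275 = 1.043
Σt over all 8·4 pixels = 1321771/25500 ≈ 51.8341569
V = pitch²·Σt = 1.4²·1321771/25500 = 101.595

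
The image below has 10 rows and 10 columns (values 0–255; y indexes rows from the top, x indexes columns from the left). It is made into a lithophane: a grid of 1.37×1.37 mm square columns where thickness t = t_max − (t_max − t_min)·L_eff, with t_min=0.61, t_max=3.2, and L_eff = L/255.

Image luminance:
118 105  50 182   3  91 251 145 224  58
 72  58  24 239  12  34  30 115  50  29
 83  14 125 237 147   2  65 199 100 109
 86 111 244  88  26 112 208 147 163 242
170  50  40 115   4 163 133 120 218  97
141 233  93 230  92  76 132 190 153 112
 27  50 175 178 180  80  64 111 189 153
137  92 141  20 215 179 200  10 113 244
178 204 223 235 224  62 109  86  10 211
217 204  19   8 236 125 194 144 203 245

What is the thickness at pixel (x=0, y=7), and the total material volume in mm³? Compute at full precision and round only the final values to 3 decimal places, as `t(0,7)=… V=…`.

span = t_max - t_min = 3.2 - 0.61 = 2.590
L(0,7) = 137, L_eff = 137/255 = 0.537255
t(0,7) = 3.2 - 2.590·0.537255 = 1.809
Σt over all 10·10 pixels = 976471/5100 ≈ 191.4649020
V = pitch²·Σt = 1.37²·976471/5100 = 359.360

t(0,7)=1.809 V=359.360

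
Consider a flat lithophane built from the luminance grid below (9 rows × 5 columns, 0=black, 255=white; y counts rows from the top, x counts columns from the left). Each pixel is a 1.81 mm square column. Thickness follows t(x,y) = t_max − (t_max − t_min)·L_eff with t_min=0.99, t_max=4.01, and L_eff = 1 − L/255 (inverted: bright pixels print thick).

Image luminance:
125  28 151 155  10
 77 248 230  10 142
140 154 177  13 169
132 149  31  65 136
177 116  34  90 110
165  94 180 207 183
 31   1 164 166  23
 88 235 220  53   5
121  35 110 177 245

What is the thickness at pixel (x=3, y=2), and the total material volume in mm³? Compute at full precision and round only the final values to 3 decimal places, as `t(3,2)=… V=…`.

span = t_max - t_min = 4.01 - 0.99 = 3.020
L(3,2) = 13, L_eff = 1 - 13/255 = 0.949020 (inverted)
t(3,2) = 4.01 - 3.020·0.949020 = 1.144
Σt over all 9·5 pixels = 162257/1500 ≈ 108.1713333
V = pitch²·Σt = 1.81²·162257/1500 = 354.380

t(3,2)=1.144 V=354.380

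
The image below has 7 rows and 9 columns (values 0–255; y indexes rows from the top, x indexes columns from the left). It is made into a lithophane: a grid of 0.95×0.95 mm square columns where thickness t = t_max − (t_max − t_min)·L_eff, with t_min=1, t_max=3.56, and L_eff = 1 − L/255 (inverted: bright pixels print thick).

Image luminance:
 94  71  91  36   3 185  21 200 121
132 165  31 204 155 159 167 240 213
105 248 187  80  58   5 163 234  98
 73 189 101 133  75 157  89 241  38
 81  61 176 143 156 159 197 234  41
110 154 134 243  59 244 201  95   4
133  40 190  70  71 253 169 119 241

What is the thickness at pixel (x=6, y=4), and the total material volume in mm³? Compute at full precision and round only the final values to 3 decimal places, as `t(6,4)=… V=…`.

span = t_max - t_min = 3.56 - 1 = 2.560
L(6,4) = 197, L_eff = 1 - 197/255 = 0.227451 (inverted)
t(6,4) = 3.56 - 2.560·0.227451 = 2.978
Σt over all 7·9 pixels = 62359/425 ≈ 146.7270588
V = pitch²·Σt = 0.95²·62359/425 = 132.421

t(6,4)=2.978 V=132.421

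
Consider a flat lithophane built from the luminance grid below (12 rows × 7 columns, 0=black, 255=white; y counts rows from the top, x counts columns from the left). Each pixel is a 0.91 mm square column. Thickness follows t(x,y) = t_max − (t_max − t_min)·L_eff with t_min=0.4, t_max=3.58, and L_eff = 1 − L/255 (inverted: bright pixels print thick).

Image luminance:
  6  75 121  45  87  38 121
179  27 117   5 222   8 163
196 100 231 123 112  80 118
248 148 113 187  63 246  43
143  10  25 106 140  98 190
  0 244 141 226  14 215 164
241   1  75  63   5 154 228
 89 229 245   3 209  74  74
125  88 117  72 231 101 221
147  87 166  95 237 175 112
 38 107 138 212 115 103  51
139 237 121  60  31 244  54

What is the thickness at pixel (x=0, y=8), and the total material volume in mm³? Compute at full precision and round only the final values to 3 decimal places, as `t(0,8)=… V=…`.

t(0,8)=1.959 V=133.695

span = t_max - t_min = 3.58 - 0.4 = 3.180
L(0,8) = 125, L_eff = 1 - 125/255 = 0.509804 (inverted)
t(0,8) = 3.58 - 3.180·0.509804 = 1.959
Σt over all 12·7 pixels = 343078/2125 ≈ 161.4484706
V = pitch²·Σt = 0.91²·343078/2125 = 133.695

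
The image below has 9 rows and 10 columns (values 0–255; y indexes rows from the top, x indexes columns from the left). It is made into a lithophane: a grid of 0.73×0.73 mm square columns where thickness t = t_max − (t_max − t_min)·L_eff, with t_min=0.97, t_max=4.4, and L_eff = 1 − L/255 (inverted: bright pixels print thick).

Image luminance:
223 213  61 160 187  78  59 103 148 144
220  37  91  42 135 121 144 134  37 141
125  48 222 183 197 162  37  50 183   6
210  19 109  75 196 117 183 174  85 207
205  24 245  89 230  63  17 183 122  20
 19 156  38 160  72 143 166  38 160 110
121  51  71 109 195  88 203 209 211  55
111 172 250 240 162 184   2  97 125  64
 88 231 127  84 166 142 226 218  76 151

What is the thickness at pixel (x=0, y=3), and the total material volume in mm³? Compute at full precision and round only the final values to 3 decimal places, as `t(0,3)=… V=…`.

span = t_max - t_min = 4.4 - 0.97 = 3.430
L(0,3) = 210, L_eff = 1 - 210/255 = 0.176471 (inverted)
t(0,3) = 4.4 - 3.430·0.176471 = 3.795
Σt over all 9·10 pixels = 1237903/5100 ≈ 242.7260784
V = pitch²·Σt = 0.73²·1237903/5100 = 129.349

t(0,3)=3.795 V=129.349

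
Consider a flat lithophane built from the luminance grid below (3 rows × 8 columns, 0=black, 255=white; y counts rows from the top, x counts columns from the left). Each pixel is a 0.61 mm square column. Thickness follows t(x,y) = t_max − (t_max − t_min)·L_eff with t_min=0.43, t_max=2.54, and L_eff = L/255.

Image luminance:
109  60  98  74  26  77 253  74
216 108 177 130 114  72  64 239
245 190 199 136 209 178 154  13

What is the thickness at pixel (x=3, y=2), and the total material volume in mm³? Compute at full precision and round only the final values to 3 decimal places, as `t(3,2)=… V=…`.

t(3,2)=1.415 V=12.784

span = t_max - t_min = 2.54 - 0.43 = 2.110
L(3,2) = 136, L_eff = 136/255 = 0.533333
t(3,2) = 2.54 - 2.110·0.533333 = 1.415
Σt over all 3·8 pixels = 175223/5100 ≈ 34.3574510
V = pitch²·Σt = 0.61²·175223/5100 = 12.784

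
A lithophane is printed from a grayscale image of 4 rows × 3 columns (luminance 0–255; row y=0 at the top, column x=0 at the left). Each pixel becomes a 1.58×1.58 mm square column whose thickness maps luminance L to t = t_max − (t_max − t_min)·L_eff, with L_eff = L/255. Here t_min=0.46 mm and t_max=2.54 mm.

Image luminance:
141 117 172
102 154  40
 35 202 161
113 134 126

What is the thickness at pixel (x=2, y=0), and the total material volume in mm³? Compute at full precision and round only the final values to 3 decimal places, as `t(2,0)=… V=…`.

span = t_max - t_min = 2.54 - 0.46 = 2.080
L(2,0) = 172, L_eff = 172/255 = 0.674510
t(2,0) = 2.54 - 2.080·0.674510 = 1.137
Σt over all 4·3 pixels = 38822/2125 ≈ 18.2691765
V = pitch²·Σt = 1.58²·38822/2125 = 45.607

t(2,0)=1.137 V=45.607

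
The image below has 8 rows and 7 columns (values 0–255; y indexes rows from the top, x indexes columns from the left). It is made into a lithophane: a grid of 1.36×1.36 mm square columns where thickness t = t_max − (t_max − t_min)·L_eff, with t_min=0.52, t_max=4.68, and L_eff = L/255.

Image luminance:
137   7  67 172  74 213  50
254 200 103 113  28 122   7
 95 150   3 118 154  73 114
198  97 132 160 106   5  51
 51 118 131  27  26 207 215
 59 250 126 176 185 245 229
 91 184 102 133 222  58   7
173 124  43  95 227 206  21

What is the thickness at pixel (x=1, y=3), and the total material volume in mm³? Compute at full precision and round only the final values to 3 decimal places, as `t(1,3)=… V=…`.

t(1,3)=3.098 V=281.552

span = t_max - t_min = 4.68 - 0.52 = 4.160
L(1,3) = 97, L_eff = 97/255 = 0.380392
t(1,3) = 4.68 - 4.160·0.380392 = 3.098
Σt over all 8·7 pixels = 970424/6375 ≈ 152.2233725
V = pitch²·Σt = 1.36²·970424/6375 = 281.552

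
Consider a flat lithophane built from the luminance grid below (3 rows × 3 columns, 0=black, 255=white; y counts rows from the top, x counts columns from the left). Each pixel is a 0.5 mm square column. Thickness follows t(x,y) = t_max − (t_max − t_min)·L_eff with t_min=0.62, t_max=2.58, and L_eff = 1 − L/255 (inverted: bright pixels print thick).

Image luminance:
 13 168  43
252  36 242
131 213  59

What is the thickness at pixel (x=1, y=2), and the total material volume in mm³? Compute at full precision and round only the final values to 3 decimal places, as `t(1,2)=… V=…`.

span = t_max - t_min = 2.58 - 0.62 = 1.960
L(1,2) = 213, L_eff = 1 - 213/255 = 0.164706 (inverted)
t(1,2) = 2.58 - 1.960·0.164706 = 2.257
Σt over all 3·3 pixels = 184531/12750 ≈ 14.4730196
V = pitch²·Σt = 0.5²·184531/12750 = 3.618

t(1,2)=2.257 V=3.618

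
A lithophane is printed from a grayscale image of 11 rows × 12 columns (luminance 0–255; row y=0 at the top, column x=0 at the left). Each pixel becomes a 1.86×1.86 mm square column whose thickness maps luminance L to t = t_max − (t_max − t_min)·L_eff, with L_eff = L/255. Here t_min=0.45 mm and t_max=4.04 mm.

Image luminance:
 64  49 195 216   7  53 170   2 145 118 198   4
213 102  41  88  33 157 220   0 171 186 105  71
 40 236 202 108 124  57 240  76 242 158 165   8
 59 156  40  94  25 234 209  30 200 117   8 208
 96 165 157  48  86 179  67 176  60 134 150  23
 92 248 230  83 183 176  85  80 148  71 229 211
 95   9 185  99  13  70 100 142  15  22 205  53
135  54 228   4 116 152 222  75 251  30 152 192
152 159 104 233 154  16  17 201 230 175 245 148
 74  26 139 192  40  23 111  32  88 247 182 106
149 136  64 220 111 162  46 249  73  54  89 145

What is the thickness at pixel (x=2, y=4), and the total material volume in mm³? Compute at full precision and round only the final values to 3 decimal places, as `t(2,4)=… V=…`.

t(2,4)=1.830 V=1064.085

span = t_max - t_min = 4.04 - 0.45 = 3.590
L(2,4) = 157, L_eff = 157/255 = 0.615686
t(2,4) = 4.04 - 3.590·0.615686 = 1.830
Σt over all 11·12 pixels = 653596/2125 ≈ 307.5745882
V = pitch²·Σt = 1.86²·653596/2125 = 1064.085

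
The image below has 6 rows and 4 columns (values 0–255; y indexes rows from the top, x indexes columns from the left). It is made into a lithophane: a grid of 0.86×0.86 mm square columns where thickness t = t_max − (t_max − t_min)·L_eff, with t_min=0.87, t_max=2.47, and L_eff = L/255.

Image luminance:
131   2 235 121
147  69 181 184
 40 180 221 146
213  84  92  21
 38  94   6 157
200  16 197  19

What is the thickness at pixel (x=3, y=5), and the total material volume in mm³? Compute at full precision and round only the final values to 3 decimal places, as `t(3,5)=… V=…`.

span = t_max - t_min = 2.47 - 0.87 = 1.600
L(3,5) = 19, L_eff = 19/255 = 0.074510
t(3,5) = 2.47 - 1.600·0.074510 = 2.351
Σt over all 6·4 pixels = 10646/255 ≈ 41.7490196
V = pitch²·Σt = 0.86²·10646/255 = 30.878

t(3,5)=2.351 V=30.878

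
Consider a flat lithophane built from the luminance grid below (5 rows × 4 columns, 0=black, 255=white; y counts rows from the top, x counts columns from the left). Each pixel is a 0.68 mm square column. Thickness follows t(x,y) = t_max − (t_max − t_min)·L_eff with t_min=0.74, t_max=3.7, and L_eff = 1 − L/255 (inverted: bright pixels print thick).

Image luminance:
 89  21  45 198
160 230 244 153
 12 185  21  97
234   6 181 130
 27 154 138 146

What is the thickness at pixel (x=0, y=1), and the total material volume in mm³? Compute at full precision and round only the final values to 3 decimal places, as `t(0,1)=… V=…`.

t(0,1)=2.597 V=20.107

span = t_max - t_min = 3.7 - 0.74 = 2.960
L(0,1) = 160, L_eff = 1 - 160/255 = 0.372549 (inverted)
t(0,1) = 3.7 - 2.960·0.372549 = 2.597
Σt over all 5·4 pixels = 277204/6375 ≈ 43.4829804
V = pitch²·Σt = 0.68²·277204/6375 = 20.107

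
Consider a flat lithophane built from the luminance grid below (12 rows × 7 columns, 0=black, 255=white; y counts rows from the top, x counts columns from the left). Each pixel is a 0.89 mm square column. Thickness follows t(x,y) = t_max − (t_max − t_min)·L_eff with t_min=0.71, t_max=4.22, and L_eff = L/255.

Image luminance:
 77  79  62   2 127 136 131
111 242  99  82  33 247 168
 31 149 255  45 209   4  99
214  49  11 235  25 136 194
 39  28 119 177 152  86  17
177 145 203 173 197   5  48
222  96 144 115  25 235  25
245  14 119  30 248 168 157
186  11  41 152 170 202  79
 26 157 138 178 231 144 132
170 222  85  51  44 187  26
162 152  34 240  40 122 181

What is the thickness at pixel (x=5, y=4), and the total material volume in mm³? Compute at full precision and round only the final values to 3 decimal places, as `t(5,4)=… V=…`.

t(5,4)=3.036 V=169.311

span = t_max - t_min = 4.22 - 0.71 = 3.510
L(5,4) = 86, L_eff = 86/255 = 0.337255
t(5,4) = 4.22 - 3.510·0.337255 = 3.036
Σt over all 12·7 pixels = 454218/2125 ≈ 213.7496471
V = pitch²·Σt = 0.89²·454218/2125 = 169.311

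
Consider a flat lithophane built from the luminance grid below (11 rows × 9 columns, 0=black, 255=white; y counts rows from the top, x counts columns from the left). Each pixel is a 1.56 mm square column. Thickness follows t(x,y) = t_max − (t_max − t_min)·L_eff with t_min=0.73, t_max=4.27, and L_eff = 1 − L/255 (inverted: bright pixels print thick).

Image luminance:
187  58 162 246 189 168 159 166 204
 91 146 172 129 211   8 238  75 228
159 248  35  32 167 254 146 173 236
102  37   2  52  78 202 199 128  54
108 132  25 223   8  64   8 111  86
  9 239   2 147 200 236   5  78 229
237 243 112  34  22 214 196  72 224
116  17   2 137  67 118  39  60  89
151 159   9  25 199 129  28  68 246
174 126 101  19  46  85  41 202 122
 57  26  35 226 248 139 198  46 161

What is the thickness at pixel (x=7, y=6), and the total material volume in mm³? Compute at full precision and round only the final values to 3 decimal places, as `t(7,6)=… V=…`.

span = t_max - t_min = 4.27 - 0.73 = 3.540
L(7,6) = 72, L_eff = 1 - 72/255 = 0.717647 (inverted)
t(7,6) = 4.27 - 3.540·0.717647 = 1.730
Σt over all 11·9 pixels = 2043983/8500 ≈ 240.4685882
V = pitch²·Σt = 1.56²·2043983/8500 = 585.204

t(7,6)=1.730 V=585.204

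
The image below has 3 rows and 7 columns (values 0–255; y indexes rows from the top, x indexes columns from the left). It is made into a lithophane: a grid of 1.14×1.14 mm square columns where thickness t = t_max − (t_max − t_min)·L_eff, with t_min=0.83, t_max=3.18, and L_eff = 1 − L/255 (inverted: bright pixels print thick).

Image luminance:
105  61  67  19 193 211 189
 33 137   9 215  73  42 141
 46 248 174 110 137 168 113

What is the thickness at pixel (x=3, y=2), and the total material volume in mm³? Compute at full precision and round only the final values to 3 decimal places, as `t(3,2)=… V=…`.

t(3,2)=1.844 V=52.486

span = t_max - t_min = 3.18 - 0.83 = 2.350
L(3,2) = 110, L_eff = 1 - 110/255 = 0.568627 (inverted)
t(3,2) = 3.18 - 2.350·0.568627 = 1.844
Σt over all 3·7 pixels = 20597/510 ≈ 40.3862745
V = pitch²·Σt = 1.14²·20597/510 = 52.486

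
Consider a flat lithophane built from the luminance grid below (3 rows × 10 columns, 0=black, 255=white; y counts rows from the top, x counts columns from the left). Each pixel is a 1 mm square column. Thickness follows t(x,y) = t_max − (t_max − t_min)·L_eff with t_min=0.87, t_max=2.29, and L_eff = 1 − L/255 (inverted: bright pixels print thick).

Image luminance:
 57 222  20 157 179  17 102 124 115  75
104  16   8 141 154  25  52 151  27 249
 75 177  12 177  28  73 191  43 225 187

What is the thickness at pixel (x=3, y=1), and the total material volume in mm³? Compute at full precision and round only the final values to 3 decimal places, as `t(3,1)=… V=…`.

t(3,1)=1.655 V=43.825

span = t_max - t_min = 2.29 - 0.87 = 1.420
L(3,1) = 141, L_eff = 1 - 141/255 = 0.447059 (inverted)
t(3,1) = 2.29 - 1.420·0.447059 = 1.655
Σt over all 3·10 pixels = 93128/2125 ≈ 43.8249412
V = pitch²·Σt = 1²·93128/2125 = 43.825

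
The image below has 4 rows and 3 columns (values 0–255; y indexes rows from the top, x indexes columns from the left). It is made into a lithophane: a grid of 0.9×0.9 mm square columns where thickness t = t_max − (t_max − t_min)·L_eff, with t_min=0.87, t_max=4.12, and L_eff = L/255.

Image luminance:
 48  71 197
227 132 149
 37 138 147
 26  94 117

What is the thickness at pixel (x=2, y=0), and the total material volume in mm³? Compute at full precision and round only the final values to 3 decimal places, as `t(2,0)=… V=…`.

t(2,0)=1.609 V=25.769

span = t_max - t_min = 4.12 - 0.87 = 3.250
L(2,0) = 197, L_eff = 197/255 = 0.772549
t(2,0) = 4.12 - 3.250·0.772549 = 1.609
Σt over all 4·3 pixels = 54083/1700 ≈ 31.8135294
V = pitch²·Σt = 0.9²·54083/1700 = 25.769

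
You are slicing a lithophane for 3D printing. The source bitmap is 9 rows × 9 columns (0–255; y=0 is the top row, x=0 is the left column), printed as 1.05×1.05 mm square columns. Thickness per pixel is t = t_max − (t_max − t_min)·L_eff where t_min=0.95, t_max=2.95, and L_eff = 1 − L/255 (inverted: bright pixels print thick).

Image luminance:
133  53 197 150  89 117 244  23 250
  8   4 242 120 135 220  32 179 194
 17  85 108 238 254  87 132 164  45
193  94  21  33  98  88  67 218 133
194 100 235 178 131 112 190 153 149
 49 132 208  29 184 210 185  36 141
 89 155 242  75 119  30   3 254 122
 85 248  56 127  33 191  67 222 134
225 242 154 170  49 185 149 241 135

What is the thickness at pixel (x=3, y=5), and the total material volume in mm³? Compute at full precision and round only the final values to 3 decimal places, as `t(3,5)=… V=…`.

t(3,5)=1.177 V=178.943

span = t_max - t_min = 2.95 - 0.95 = 2.000
L(3,5) = 29, L_eff = 1 - 29/255 = 0.886275 (inverted)
t(3,5) = 2.95 - 2.000·0.886275 = 1.177
Σt over all 9·9 pixels = 165553/1020 ≈ 162.3068627
V = pitch²·Σt = 1.05²·165553/1020 = 178.943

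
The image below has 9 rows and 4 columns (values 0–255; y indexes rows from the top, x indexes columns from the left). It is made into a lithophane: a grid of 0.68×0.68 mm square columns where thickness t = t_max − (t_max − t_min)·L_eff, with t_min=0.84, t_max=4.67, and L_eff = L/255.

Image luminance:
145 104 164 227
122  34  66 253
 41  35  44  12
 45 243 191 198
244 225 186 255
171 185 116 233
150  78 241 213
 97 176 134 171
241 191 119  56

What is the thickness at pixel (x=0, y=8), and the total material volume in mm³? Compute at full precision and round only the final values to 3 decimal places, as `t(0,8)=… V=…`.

span = t_max - t_min = 4.67 - 0.84 = 3.830
L(0,8) = 241, L_eff = 241/255 = 0.945098
t(0,8) = 4.67 - 3.830·0.945098 = 1.050
Σt over all 9·4 pixels = 86.924
V = pitch²·Σt = 0.68²·86.924 = 40.194

t(0,8)=1.050 V=40.194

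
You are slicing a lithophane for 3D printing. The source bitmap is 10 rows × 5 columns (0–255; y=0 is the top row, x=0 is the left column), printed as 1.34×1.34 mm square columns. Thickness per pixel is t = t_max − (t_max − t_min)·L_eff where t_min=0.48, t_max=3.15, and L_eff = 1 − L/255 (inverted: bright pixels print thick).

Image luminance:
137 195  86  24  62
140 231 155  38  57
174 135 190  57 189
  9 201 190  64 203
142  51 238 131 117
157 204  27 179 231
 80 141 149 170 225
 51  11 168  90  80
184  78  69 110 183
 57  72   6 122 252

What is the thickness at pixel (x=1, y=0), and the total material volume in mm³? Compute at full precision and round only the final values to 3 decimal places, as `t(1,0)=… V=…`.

t(1,0)=2.522 V=161.766

span = t_max - t_min = 3.15 - 0.48 = 2.670
L(1,0) = 195, L_eff = 1 - 195/255 = 0.235294 (inverted)
t(1,0) = 3.15 - 2.670·0.235294 = 2.522
Σt over all 10·5 pixels = 191442/2125 ≈ 90.0903529
V = pitch²·Σt = 1.34²·191442/2125 = 161.766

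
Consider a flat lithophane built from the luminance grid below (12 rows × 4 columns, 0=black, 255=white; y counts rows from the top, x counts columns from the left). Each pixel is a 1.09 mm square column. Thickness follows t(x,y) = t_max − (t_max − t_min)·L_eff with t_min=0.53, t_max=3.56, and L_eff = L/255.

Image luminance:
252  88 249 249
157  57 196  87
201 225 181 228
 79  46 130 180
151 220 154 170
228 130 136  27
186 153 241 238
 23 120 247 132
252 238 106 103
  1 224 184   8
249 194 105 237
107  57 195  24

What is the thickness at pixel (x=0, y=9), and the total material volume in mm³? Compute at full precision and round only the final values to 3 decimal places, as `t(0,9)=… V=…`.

span = t_max - t_min = 3.56 - 0.53 = 3.030
L(0,9) = 1, L_eff = 1/255 = 0.003922
t(0,9) = 3.56 - 3.030·0.003922 = 3.548
Σt over all 12·4 pixels = 140107/1700 ≈ 82.4158824
V = pitch²·Σt = 1.09²·140107/1700 = 97.918

t(0,9)=3.548 V=97.918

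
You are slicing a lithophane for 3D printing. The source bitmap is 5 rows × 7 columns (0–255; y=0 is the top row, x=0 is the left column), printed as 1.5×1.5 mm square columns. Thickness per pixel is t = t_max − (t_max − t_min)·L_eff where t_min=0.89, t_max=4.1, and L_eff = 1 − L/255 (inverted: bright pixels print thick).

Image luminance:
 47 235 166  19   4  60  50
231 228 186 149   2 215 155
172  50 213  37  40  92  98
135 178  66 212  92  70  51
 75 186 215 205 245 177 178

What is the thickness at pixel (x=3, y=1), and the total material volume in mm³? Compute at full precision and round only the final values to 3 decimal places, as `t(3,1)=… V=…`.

span = t_max - t_min = 4.1 - 0.89 = 3.210
L(3,1) = 149, L_eff = 1 - 149/255 = 0.415686 (inverted)
t(3,1) = 4.1 - 3.210·0.415686 = 2.766
Σt over all 5·7 pixels = 749913/8500 ≈ 88.2250588
V = pitch²·Σt = 1.5²·749913/8500 = 198.506

t(3,1)=2.766 V=198.506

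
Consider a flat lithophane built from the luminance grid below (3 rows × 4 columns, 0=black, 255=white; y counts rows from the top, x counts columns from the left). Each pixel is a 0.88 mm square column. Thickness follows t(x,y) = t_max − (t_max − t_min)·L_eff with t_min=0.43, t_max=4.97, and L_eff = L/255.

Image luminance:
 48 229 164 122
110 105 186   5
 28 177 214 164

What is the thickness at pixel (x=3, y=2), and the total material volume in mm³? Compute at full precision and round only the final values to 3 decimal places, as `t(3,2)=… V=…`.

span = t_max - t_min = 4.97 - 0.43 = 4.540
L(3,2) = 164, L_eff = 164/255 = 0.643137
t(3,2) = 4.97 - 4.540·0.643137 = 2.050
Σt over all 3·4 pixels = 204053/6375 ≈ 32.0083137
V = pitch²·Σt = 0.88²·204053/6375 = 24.787

t(3,2)=2.050 V=24.787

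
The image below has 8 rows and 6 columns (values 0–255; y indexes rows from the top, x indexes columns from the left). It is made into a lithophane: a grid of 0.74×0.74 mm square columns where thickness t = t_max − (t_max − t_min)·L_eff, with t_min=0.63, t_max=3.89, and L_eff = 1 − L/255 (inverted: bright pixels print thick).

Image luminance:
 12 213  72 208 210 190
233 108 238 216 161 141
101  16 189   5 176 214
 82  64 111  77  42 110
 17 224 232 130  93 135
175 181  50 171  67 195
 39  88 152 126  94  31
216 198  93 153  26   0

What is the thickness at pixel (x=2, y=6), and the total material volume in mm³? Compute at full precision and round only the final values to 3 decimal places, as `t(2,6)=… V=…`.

span = t_max - t_min = 3.89 - 0.63 = 3.260
L(2,6) = 152, L_eff = 1 - 152/255 = 0.403922 (inverted)
t(2,6) = 3.89 - 3.260·0.403922 = 2.573
Σt over all 8·6 pixels = 91719/850 ≈ 107.9047059
V = pitch²·Σt = 0.74²·91719/850 = 59.089

t(2,6)=2.573 V=59.089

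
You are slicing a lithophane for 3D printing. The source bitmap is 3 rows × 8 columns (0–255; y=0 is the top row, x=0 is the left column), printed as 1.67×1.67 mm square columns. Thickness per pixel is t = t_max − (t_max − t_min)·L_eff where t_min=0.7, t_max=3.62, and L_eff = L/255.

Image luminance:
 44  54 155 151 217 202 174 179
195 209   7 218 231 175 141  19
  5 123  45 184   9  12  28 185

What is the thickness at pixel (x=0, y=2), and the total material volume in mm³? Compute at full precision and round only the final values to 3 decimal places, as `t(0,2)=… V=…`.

span = t_max - t_min = 3.62 - 0.7 = 2.920
L(0,2) = 5, L_eff = 5/255 = 0.019608
t(0,2) = 3.62 - 2.920·0.019608 = 3.563
Σt over all 3·8 pixels = 337634/6375 ≈ 52.9621961
V = pitch²·Σt = 1.67²·337634/6375 = 147.706

t(0,2)=3.563 V=147.706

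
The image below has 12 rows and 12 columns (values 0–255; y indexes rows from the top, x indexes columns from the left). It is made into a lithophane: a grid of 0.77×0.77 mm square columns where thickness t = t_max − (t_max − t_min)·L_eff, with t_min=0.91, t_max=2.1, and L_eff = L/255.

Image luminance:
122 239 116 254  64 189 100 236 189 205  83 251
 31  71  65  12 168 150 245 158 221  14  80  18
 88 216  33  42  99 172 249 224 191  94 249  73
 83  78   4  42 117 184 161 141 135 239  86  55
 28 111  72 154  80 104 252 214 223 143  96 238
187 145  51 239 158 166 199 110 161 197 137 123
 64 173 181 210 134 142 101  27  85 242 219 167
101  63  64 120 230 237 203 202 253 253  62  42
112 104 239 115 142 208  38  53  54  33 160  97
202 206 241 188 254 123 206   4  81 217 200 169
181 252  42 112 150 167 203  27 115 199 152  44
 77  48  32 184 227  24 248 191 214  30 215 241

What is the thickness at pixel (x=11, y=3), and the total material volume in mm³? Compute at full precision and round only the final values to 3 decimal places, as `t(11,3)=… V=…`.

t(11,3)=1.843 V=123.070

span = t_max - t_min = 2.1 - 0.91 = 1.190
L(11,3) = 55, L_eff = 55/255 = 0.215686
t(11,3) = 2.1 - 1.190·0.215686 = 1.843
Σt over all 12·12 pixels = 15568/75 ≈ 207.5733333
V = pitch²·Σt = 0.77²·15568/75 = 123.070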